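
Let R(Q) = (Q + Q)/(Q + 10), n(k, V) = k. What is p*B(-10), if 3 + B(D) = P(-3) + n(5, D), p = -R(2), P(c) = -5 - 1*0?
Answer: 1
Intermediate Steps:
P(c) = -5 (P(c) = -5 + 0 = -5)
R(Q) = 2*Q/(10 + Q) (R(Q) = (2*Q)/(10 + Q) = 2*Q/(10 + Q))
p = -⅓ (p = -2*2/(10 + 2) = -2*2/12 = -1*⅓ = -⅓ ≈ -0.33333)
B(D) = -3 (B(D) = -3 + (-5 + 5) = -3 + 0 = -3)
p*B(-10) = -⅓*(-3) = 1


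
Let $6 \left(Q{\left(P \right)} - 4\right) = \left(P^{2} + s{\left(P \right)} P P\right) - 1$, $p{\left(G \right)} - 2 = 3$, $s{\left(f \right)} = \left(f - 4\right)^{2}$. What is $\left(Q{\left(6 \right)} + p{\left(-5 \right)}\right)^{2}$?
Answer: $\frac{54289}{36} \approx 1508.0$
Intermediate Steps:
$s{\left(f \right)} = \left(-4 + f\right)^{2}$
$p{\left(G \right)} = 5$ ($p{\left(G \right)} = 2 + 3 = 5$)
$Q{\left(P \right)} = \frac{23}{6} + \frac{P^{2}}{6} + \frac{P^{2} \left(-4 + P\right)^{2}}{6}$ ($Q{\left(P \right)} = 4 + \frac{\left(P^{2} + \left(-4 + P\right)^{2} P P\right) - 1}{6} = 4 + \frac{\left(P^{2} + P \left(-4 + P\right)^{2} P\right) - 1}{6} = 4 + \frac{\left(P^{2} + P^{2} \left(-4 + P\right)^{2}\right) - 1}{6} = 4 + \frac{-1 + P^{2} + P^{2} \left(-4 + P\right)^{2}}{6} = 4 + \left(- \frac{1}{6} + \frac{P^{2}}{6} + \frac{P^{2} \left(-4 + P\right)^{2}}{6}\right) = \frac{23}{6} + \frac{P^{2}}{6} + \frac{P^{2} \left(-4 + P\right)^{2}}{6}$)
$\left(Q{\left(6 \right)} + p{\left(-5 \right)}\right)^{2} = \left(\left(\frac{23}{6} + \frac{6^{2}}{6} + \frac{6^{2} \left(-4 + 6\right)^{2}}{6}\right) + 5\right)^{2} = \left(\left(\frac{23}{6} + \frac{1}{6} \cdot 36 + \frac{1}{6} \cdot 36 \cdot 2^{2}\right) + 5\right)^{2} = \left(\left(\frac{23}{6} + 6 + \frac{1}{6} \cdot 36 \cdot 4\right) + 5\right)^{2} = \left(\left(\frac{23}{6} + 6 + 24\right) + 5\right)^{2} = \left(\frac{203}{6} + 5\right)^{2} = \left(\frac{233}{6}\right)^{2} = \frac{54289}{36}$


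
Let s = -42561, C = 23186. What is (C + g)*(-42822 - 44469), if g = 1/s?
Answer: -9571160827155/4729 ≈ -2.0239e+9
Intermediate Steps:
g = -1/42561 (g = 1/(-42561) = -1/42561 ≈ -2.3496e-5)
(C + g)*(-42822 - 44469) = (23186 - 1/42561)*(-42822 - 44469) = (986819345/42561)*(-87291) = -9571160827155/4729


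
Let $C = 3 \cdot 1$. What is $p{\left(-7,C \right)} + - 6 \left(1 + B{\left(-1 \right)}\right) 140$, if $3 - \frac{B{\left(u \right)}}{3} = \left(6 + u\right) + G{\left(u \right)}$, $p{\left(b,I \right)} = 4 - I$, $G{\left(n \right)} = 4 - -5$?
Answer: $26881$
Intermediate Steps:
$C = 3$
$G{\left(n \right)} = 9$ ($G{\left(n \right)} = 4 + 5 = 9$)
$B{\left(u \right)} = -36 - 3 u$ ($B{\left(u \right)} = 9 - 3 \left(\left(6 + u\right) + 9\right) = 9 - 3 \left(15 + u\right) = 9 - \left(45 + 3 u\right) = -36 - 3 u$)
$p{\left(-7,C \right)} + - 6 \left(1 + B{\left(-1 \right)}\right) 140 = \left(4 - 3\right) + - 6 \left(1 - 33\right) 140 = \left(4 - 3\right) + - 6 \left(1 + \left(-36 + 3\right)\right) 140 = 1 + - 6 \left(1 - 33\right) 140 = 1 + \left(-6\right) \left(-32\right) 140 = 1 + 192 \cdot 140 = 1 + 26880 = 26881$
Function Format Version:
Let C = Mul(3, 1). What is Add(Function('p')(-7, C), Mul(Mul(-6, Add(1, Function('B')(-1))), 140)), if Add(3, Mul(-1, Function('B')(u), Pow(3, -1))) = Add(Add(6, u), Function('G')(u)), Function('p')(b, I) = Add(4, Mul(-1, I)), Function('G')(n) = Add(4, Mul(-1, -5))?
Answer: 26881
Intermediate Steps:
C = 3
Function('G')(n) = 9 (Function('G')(n) = Add(4, 5) = 9)
Function('B')(u) = Add(-36, Mul(-3, u)) (Function('B')(u) = Add(9, Mul(-3, Add(Add(6, u), 9))) = Add(9, Mul(-3, Add(15, u))) = Add(9, Add(-45, Mul(-3, u))) = Add(-36, Mul(-3, u)))
Add(Function('p')(-7, C), Mul(Mul(-6, Add(1, Function('B')(-1))), 140)) = Add(Add(4, Mul(-1, 3)), Mul(Mul(-6, Add(1, Add(-36, Mul(-3, -1)))), 140)) = Add(Add(4, -3), Mul(Mul(-6, Add(1, Add(-36, 3))), 140)) = Add(1, Mul(Mul(-6, Add(1, -33)), 140)) = Add(1, Mul(Mul(-6, -32), 140)) = Add(1, Mul(192, 140)) = Add(1, 26880) = 26881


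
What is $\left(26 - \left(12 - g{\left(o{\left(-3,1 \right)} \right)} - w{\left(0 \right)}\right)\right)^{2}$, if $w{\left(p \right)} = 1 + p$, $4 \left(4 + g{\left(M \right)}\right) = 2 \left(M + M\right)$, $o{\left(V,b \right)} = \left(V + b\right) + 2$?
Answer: $121$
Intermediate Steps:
$o{\left(V,b \right)} = 2 + V + b$
$g{\left(M \right)} = -4 + M$ ($g{\left(M \right)} = -4 + \frac{2 \left(M + M\right)}{4} = -4 + \frac{2 \cdot 2 M}{4} = -4 + \frac{4 M}{4} = -4 + M$)
$\left(26 - \left(12 - g{\left(o{\left(-3,1 \right)} \right)} - w{\left(0 \right)}\right)\right)^{2} = \left(26 + \left(\left(\left(1 + 0\right) + \left(-4 + \left(2 - 3 + 1\right)\right)\right) - 12\right)\right)^{2} = \left(26 + \left(\left(1 + \left(-4 + 0\right)\right) - 12\right)\right)^{2} = \left(26 + \left(\left(1 - 4\right) - 12\right)\right)^{2} = \left(26 - 15\right)^{2} = 11^{2} = 121$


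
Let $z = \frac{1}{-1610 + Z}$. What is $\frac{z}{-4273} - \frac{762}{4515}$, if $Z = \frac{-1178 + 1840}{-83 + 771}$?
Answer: $- \frac{600746047358}{3559541655285} \approx -0.16877$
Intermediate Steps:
$Z = \frac{331}{344}$ ($Z = \frac{662}{688} = 662 \cdot \frac{1}{688} = \frac{331}{344} \approx 0.96221$)
$z = - \frac{344}{553509}$ ($z = \frac{1}{-1610 + \frac{331}{344}} = \frac{1}{- \frac{553509}{344}} = - \frac{344}{553509} \approx -0.00062149$)
$\frac{z}{-4273} - \frac{762}{4515} = - \frac{344}{553509 \left(-4273\right)} - \frac{762}{4515} = \left(- \frac{344}{553509}\right) \left(- \frac{1}{4273}\right) - \frac{254}{1505} = \frac{344}{2365143957} - \frac{254}{1505} = - \frac{600746047358}{3559541655285}$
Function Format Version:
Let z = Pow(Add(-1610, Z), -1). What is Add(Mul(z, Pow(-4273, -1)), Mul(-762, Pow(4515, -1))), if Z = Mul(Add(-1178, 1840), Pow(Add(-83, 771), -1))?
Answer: Rational(-600746047358, 3559541655285) ≈ -0.16877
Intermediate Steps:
Z = Rational(331, 344) (Z = Mul(662, Pow(688, -1)) = Mul(662, Rational(1, 688)) = Rational(331, 344) ≈ 0.96221)
z = Rational(-344, 553509) (z = Pow(Add(-1610, Rational(331, 344)), -1) = Pow(Rational(-553509, 344), -1) = Rational(-344, 553509) ≈ -0.00062149)
Add(Mul(z, Pow(-4273, -1)), Mul(-762, Pow(4515, -1))) = Add(Mul(Rational(-344, 553509), Pow(-4273, -1)), Mul(-762, Pow(4515, -1))) = Add(Mul(Rational(-344, 553509), Rational(-1, 4273)), Mul(-762, Rational(1, 4515))) = Add(Rational(344, 2365143957), Rational(-254, 1505)) = Rational(-600746047358, 3559541655285)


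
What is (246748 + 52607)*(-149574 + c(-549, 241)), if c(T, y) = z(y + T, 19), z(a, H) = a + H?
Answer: -44862238365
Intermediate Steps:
z(a, H) = H + a
c(T, y) = 19 + T + y (c(T, y) = 19 + (y + T) = 19 + (T + y) = 19 + T + y)
(246748 + 52607)*(-149574 + c(-549, 241)) = (246748 + 52607)*(-149574 + (19 - 549 + 241)) = 299355*(-149574 - 289) = 299355*(-149863) = -44862238365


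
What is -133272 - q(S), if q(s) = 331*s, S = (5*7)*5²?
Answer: -422897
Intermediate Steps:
S = 875 (S = 35*25 = 875)
-133272 - q(S) = -133272 - 331*875 = -133272 - 1*289625 = -133272 - 289625 = -422897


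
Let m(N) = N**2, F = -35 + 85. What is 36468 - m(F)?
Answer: 33968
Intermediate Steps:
F = 50
36468 - m(F) = 36468 - 1*50**2 = 36468 - 1*2500 = 36468 - 2500 = 33968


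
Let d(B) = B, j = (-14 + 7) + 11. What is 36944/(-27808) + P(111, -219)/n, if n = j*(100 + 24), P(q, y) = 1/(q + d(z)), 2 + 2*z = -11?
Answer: -5439925/4094728 ≈ -1.3285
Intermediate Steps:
z = -13/2 (z = -1 + (½)*(-11) = -1 - 11/2 = -13/2 ≈ -6.5000)
j = 4 (j = -7 + 11 = 4)
P(q, y) = 1/(-13/2 + q) (P(q, y) = 1/(q - 13/2) = 1/(-13/2 + q))
n = 496 (n = 4*(100 + 24) = 4*124 = 496)
36944/(-27808) + P(111, -219)/n = 36944/(-27808) + (2/(-13 + 2*111))/496 = 36944*(-1/27808) + (2/(-13 + 222))*(1/496) = -2309/1738 + (2/209)*(1/496) = -2309/1738 + 1/51832 = -5439925/4094728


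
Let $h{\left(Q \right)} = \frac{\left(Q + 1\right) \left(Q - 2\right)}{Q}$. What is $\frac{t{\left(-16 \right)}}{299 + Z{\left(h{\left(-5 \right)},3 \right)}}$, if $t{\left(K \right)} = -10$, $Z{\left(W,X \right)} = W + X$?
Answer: $- \frac{25}{741} \approx -0.033738$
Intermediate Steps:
$h{\left(Q \right)} = \frac{\left(1 + Q\right) \left(-2 + Q\right)}{Q}$
$\frac{t{\left(-16 \right)}}{299 + Z{\left(h{\left(-5 \right)},3 \right)}} = - \frac{10}{299 + \left(\left(-1 - 5 - \frac{2}{-5}\right) + 3\right)} = - \frac{10}{299 + \left(\left(-1 - 5 - - \frac{2}{5}\right) + 3\right)} = - \frac{10}{299 + \left(\left(-1 - 5 + \frac{2}{5}\right) + 3\right)} = - \frac{10}{299 + \left(- \frac{28}{5} + 3\right)} = - \frac{10}{299 - \frac{13}{5}} = - \frac{10}{\frac{1482}{5}} = \left(-10\right) \frac{5}{1482} = - \frac{25}{741}$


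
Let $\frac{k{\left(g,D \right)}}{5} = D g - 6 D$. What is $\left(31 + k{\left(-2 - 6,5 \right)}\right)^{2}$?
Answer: $101761$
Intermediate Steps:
$k{\left(g,D \right)} = - 30 D + 5 D g$ ($k{\left(g,D \right)} = 5 \left(D g - 6 D\right) = 5 \left(- 6 D + D g\right) = - 30 D + 5 D g$)
$\left(31 + k{\left(-2 - 6,5 \right)}\right)^{2} = \left(31 + 5 \cdot 5 \left(-6 - 8\right)\right)^{2} = \left(31 + 5 \cdot 5 \left(-14\right)\right)^{2} = \left(31 - 350\right)^{2} = \left(-319\right)^{2} = 101761$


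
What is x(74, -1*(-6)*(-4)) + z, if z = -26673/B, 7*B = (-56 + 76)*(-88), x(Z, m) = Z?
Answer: 316951/1760 ≈ 180.09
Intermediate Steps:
B = -1760/7 (B = ((-56 + 76)*(-88))/7 = (20*(-88))/7 = (⅐)*(-1760) = -1760/7 ≈ -251.43)
z = 186711/1760 (z = -26673/(-1760/7) = -26673*(-7/1760) = 186711/1760 ≈ 106.09)
x(74, -1*(-6)*(-4)) + z = 74 + 186711/1760 = 316951/1760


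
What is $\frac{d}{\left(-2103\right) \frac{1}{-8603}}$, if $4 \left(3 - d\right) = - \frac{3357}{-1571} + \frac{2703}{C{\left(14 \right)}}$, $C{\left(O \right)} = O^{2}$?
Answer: $- \frac{495447999}{123342352} \approx -4.0169$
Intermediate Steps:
$d = - \frac{1209393}{1231664}$ ($d = 3 - \frac{- \frac{3357}{-1571} + \frac{2703}{14^{2}}}{4} = 3 - \frac{\left(-3357\right) \left(- \frac{1}{1571}\right) + \frac{2703}{196}}{4} = 3 - \frac{\frac{3357}{1571} + 2703 \cdot \frac{1}{196}}{4} = 3 - \frac{\frac{3357}{1571} + \frac{2703}{196}}{4} = 3 - \frac{4904385}{1231664} = - \frac{1209393}{1231664} \approx -0.98192$)
$\frac{d}{\left(-2103\right) \frac{1}{-8603}} = - \frac{1209393}{1231664 \left(- \frac{2103}{-8603}\right)} = - \frac{1209393}{1231664 \left(\left(-2103\right) \left(- \frac{1}{8603}\right)\right)} = - \frac{1209393}{1231664 \cdot \frac{2103}{8603}} = \left(- \frac{1209393}{1231664}\right) \frac{8603}{2103} = - \frac{495447999}{123342352}$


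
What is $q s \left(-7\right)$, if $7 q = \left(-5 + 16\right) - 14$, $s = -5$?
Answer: $-15$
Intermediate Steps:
$q = - \frac{3}{7}$ ($q = \frac{\left(-5 + 16\right) - 14}{7} = \frac{11 - 14}{7} = \frac{1}{7} \left(-3\right) = - \frac{3}{7} \approx -0.42857$)
$q s \left(-7\right) = \left(- \frac{3}{7}\right) \left(-5\right) \left(-7\right) = \frac{15}{7} \left(-7\right) = -15$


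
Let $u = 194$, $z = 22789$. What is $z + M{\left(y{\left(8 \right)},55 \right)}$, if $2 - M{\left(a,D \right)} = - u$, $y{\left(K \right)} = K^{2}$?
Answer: $22985$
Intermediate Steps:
$M{\left(a,D \right)} = 196$ ($M{\left(a,D \right)} = 2 - \left(-1\right) 194 = 2 - -194 = 2 + 194 = 196$)
$z + M{\left(y{\left(8 \right)},55 \right)} = 22789 + 196 = 22985$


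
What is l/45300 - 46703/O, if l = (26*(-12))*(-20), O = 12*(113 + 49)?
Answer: -35058589/1467720 ≈ -23.886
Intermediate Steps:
O = 1944 (O = 12*162 = 1944)
l = 6240 (l = -312*(-20) = 6240)
l/45300 - 46703/O = 6240/45300 - 46703/1944 = 6240*(1/45300) - 46703*1/1944 = 104/755 - 46703/1944 = -35058589/1467720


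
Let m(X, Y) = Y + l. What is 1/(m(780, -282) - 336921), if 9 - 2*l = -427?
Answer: -1/336985 ≈ -2.9675e-6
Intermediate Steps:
l = 218 (l = 9/2 - 1/2*(-427) = 9/2 + 427/2 = 218)
m(X, Y) = 218 + Y (m(X, Y) = Y + 218 = 218 + Y)
1/(m(780, -282) - 336921) = 1/((218 - 282) - 336921) = 1/(-64 - 336921) = 1/(-336985) = -1/336985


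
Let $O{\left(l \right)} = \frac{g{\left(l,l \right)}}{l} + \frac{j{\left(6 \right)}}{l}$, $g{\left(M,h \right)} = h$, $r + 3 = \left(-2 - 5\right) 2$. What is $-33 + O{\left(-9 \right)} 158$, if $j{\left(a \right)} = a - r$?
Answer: $- \frac{2509}{9} \approx -278.78$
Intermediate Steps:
$r = -17$ ($r = -3 + \left(-2 - 5\right) 2 = -3 - 14 = -17$)
$j{\left(a \right)} = 17 + a$ ($j{\left(a \right)} = a - -17 = a + 17 = 17 + a$)
$O{\left(l \right)} = 1 + \frac{23}{l}$ ($O{\left(l \right)} = \frac{l}{l} + \frac{17 + 6}{l} = 1 + \frac{23}{l}$)
$-33 + O{\left(-9 \right)} 158 = -33 + \frac{23 - 9}{-9} \cdot 158 = -33 + \left(- \frac{1}{9}\right) 14 \cdot 158 = -33 - \frac{2212}{9} = - \frac{2509}{9}$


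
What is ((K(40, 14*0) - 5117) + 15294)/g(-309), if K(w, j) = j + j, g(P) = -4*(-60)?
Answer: 10177/240 ≈ 42.404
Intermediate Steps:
g(P) = 240
K(w, j) = 2*j
((K(40, 14*0) - 5117) + 15294)/g(-309) = ((2*(14*0) - 5117) + 15294)/240 = ((2*0 - 5117) + 15294)*(1/240) = ((0 - 5117) + 15294)*(1/240) = (-5117 + 15294)*(1/240) = 10177*(1/240) = 10177/240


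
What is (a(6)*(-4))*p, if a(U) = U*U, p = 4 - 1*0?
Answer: -576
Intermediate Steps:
p = 4 (p = 4 + 0 = 4)
a(U) = U²
(a(6)*(-4))*p = (6²*(-4))*4 = (36*(-4))*4 = -144*4 = -576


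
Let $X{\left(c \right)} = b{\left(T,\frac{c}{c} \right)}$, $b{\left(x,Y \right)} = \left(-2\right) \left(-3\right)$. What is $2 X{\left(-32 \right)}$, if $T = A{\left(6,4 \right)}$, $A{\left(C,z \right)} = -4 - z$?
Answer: $12$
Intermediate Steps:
$T = -8$ ($T = -4 - 4 = -8$)
$b{\left(x,Y \right)} = 6$
$X{\left(c \right)} = 6$
$2 X{\left(-32 \right)} = 2 \cdot 6 = 12$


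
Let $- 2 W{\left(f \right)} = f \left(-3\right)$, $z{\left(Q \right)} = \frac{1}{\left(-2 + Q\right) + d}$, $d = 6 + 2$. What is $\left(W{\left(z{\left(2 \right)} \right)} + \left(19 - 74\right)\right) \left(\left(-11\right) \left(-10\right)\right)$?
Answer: $- \frac{48235}{8} \approx -6029.4$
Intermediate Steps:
$d = 8$
$z{\left(Q \right)} = \frac{1}{6 + Q}$ ($z{\left(Q \right)} = \frac{1}{\left(-2 + Q\right) + 8} = \frac{1}{6 + Q}$)
$W{\left(f \right)} = \frac{3 f}{2}$ ($W{\left(f \right)} = - \frac{f \left(-3\right)}{2} = - \frac{\left(-3\right) f}{2} = \frac{3 f}{2}$)
$\left(W{\left(z{\left(2 \right)} \right)} + \left(19 - 74\right)\right) \left(\left(-11\right) \left(-10\right)\right) = \left(\frac{3}{2 \left(6 + 2\right)} + \left(19 - 74\right)\right) \left(\left(-11\right) \left(-10\right)\right) = \left(\frac{3}{2 \cdot 8} - 55\right) 110 = \left(\frac{3}{2} \cdot \frac{1}{8} - 55\right) 110 = \left(\frac{3}{16} - 55\right) 110 = \left(- \frac{877}{16}\right) 110 = - \frac{48235}{8}$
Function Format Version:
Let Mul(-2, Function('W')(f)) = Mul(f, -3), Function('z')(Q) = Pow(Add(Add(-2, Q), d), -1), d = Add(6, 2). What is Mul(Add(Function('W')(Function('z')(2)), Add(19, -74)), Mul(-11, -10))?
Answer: Rational(-48235, 8) ≈ -6029.4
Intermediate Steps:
d = 8
Function('z')(Q) = Pow(Add(6, Q), -1) (Function('z')(Q) = Pow(Add(Add(-2, Q), 8), -1) = Pow(Add(6, Q), -1))
Function('W')(f) = Mul(Rational(3, 2), f) (Function('W')(f) = Mul(Rational(-1, 2), Mul(f, -3)) = Mul(Rational(-1, 2), Mul(-3, f)) = Mul(Rational(3, 2), f))
Mul(Add(Function('W')(Function('z')(2)), Add(19, -74)), Mul(-11, -10)) = Mul(Add(Mul(Rational(3, 2), Pow(Add(6, 2), -1)), Add(19, -74)), Mul(-11, -10)) = Mul(Add(Mul(Rational(3, 2), Pow(8, -1)), -55), 110) = Mul(Add(Mul(Rational(3, 2), Rational(1, 8)), -55), 110) = Mul(Add(Rational(3, 16), -55), 110) = Mul(Rational(-877, 16), 110) = Rational(-48235, 8)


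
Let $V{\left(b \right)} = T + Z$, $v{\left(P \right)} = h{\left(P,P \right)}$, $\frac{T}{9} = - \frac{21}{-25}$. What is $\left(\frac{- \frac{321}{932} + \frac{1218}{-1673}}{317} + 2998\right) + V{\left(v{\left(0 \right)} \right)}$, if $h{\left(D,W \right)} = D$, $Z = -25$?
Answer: $\frac{5261510725449}{1765277900} \approx 2980.6$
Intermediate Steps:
$T = \frac{189}{25}$ ($T = 9 \left(- \frac{21}{-25}\right) = 9 \left(\left(-21\right) \left(- \frac{1}{25}\right)\right) = 9 \cdot \frac{21}{25} = \frac{189}{25} \approx 7.56$)
$v{\left(P \right)} = P$
$V{\left(b \right)} = - \frac{436}{25}$ ($V{\left(b \right)} = \frac{189}{25} - 25 = - \frac{436}{25}$)
$\left(\frac{- \frac{321}{932} + \frac{1218}{-1673}}{317} + 2998\right) + V{\left(v{\left(0 \right)} \right)} = \left(\frac{- \frac{321}{932} + \frac{1218}{-1673}}{317} + 2998\right) - \frac{436}{25} = \left(\left(\left(-321\right) \frac{1}{932} + 1218 \left(- \frac{1}{1673}\right)\right) \frac{1}{317} + 2998\right) - \frac{436}{25} = \left(\left(- \frac{321}{932} - \frac{174}{239}\right) \frac{1}{317} + 2998\right) - \frac{436}{25} = \left(\left(- \frac{238887}{222748}\right) \frac{1}{317} + 2998\right) - \frac{436}{25} = \left(- \frac{238887}{70611116} + 2998\right) - \frac{436}{25} = \frac{211691886881}{70611116} - \frac{436}{25} = \frac{5261510725449}{1765277900}$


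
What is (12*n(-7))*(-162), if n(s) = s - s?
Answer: 0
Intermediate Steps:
n(s) = 0
(12*n(-7))*(-162) = (12*0)*(-162) = 0*(-162) = 0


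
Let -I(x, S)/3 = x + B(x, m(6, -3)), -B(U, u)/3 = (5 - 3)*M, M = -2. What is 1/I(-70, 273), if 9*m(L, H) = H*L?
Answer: 1/174 ≈ 0.0057471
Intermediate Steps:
m(L, H) = H*L/9 (m(L, H) = (H*L)/9 = H*L/9)
B(U, u) = 12 (B(U, u) = -3*(5 - 3)*(-2) = -6*(-2) = -3*(-4) = 12)
I(x, S) = -36 - 3*x (I(x, S) = -3*(x + 12) = -3*(12 + x) = -36 - 3*x)
1/I(-70, 273) = 1/(-36 - 3*(-70)) = 1/(-36 + 210) = 1/174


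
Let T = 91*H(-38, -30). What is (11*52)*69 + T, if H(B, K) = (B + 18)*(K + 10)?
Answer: 75868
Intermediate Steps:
H(B, K) = (10 + K)*(18 + B) (H(B, K) = (18 + B)*(10 + K) = (10 + K)*(18 + B))
T = 36400 (T = 91*(180 + 10*(-38) + 18*(-30) - 38*(-30)) = 91*(180 - 380 - 540 + 1140) = 91*400 = 36400)
(11*52)*69 + T = (11*52)*69 + 36400 = 572*69 + 36400 = 39468 + 36400 = 75868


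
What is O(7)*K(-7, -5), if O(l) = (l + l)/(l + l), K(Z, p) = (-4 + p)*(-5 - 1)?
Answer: 54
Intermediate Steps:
K(Z, p) = 24 - 6*p (K(Z, p) = (-4 + p)*(-6) = 24 - 6*p)
O(l) = 1 (O(l) = (2*l)/((2*l)) = (2*l)*(1/(2*l)) = 1)
O(7)*K(-7, -5) = 1*(24 - 6*(-5)) = 1*(24 + 30) = 1*54 = 54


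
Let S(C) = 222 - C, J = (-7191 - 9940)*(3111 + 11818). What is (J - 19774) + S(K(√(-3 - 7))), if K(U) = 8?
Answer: -255768259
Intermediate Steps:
J = -255748699 (J = -17131*14929 = -255748699)
(J - 19774) + S(K(√(-3 - 7))) = (-255748699 - 19774) + (222 - 1*8) = -255768473 + (222 - 8) = -255768473 + 214 = -255768259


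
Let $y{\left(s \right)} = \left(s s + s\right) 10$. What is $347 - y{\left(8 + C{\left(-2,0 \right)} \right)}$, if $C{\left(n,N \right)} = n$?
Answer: $-73$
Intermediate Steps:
$y{\left(s \right)} = 10 s + 10 s^{2}$ ($y{\left(s \right)} = \left(s^{2} + s\right) 10 = \left(s + s^{2}\right) 10 = 10 s + 10 s^{2}$)
$347 - y{\left(8 + C{\left(-2,0 \right)} \right)} = 347 - 10 \left(8 - 2\right) \left(1 + \left(8 - 2\right)\right) = 347 - 10 \cdot 6 \left(1 + 6\right) = 347 - 10 \cdot 6 \cdot 7 = 347 - 420 = -73$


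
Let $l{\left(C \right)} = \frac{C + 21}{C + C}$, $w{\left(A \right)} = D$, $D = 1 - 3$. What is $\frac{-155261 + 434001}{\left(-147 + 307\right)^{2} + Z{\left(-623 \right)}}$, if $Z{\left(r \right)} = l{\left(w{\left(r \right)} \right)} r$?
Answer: $\frac{1114960}{114237} \approx 9.7601$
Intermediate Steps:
$D = -2$
$w{\left(A \right)} = -2$
$l{\left(C \right)} = \frac{21 + C}{2 C}$
$Z{\left(r \right)} = - \frac{19 r}{4}$ ($Z{\left(r \right)} = \frac{21 - 2}{2 \left(-2\right)} r = \frac{1}{2} \left(- \frac{1}{2}\right) 19 r = - \frac{19 r}{4}$)
$\frac{-155261 + 434001}{\left(-147 + 307\right)^{2} + Z{\left(-623 \right)}} = \frac{-155261 + 434001}{\left(-147 + 307\right)^{2} - - \frac{11837}{4}} = \frac{278740}{160^{2} + \frac{11837}{4}} = \frac{278740}{25600 + \frac{11837}{4}} = \frac{278740}{\frac{114237}{4}} = 278740 \cdot \frac{4}{114237} = \frac{1114960}{114237}$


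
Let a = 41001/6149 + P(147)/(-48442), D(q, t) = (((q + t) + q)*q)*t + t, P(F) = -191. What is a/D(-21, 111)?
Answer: -1987344901/47876026536624 ≈ -4.1510e-5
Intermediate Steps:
D(q, t) = t + q*t*(t + 2*q) (D(q, t) = ((t + 2*q)*q)*t + t = (q*(t + 2*q))*t + t = q*t*(t + 2*q) + t = t + q*t*(t + 2*q))
a = 1987344901/297869858 (a = 41001/6149 - 191/(-48442) = 41001*(1/6149) - 191*(-1/48442) = 41001/6149 + 191/48442 = 1987344901/297869858 ≈ 6.6719)
a/D(-21, 111) = 1987344901/(297869858*((111*(1 + 2*(-21)² - 21*111)))) = 1987344901/(297869858*((111*(1 + 2*441 - 2331)))) = 1987344901/(297869858*((111*(1 + 882 - 2331)))) = 1987344901/(297869858*((111*(-1448)))) = (1987344901/297869858)/(-160728) = (1987344901/297869858)*(-1/160728) = -1987344901/47876026536624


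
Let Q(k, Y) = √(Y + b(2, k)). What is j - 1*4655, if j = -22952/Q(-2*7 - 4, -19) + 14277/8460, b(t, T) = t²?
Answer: -13122341/2820 + 22952*I*√15/15 ≈ -4653.3 + 5926.2*I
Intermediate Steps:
Q(k, Y) = √(4 + Y) (Q(k, Y) = √(Y + 2²) = √(Y + 4) = √(4 + Y))
j = 4759/2820 + 22952*I*√15/15 (j = -22952/√(4 - 19) + 14277/8460 = -22952*(-I*√15/15) + 14277*(1/8460) = -22952*(-I*√15/15) + 4759/2820 = -(-22952)*I*√15/15 + 4759/2820 = 22952*I*√15/15 + 4759/2820 = 4759/2820 + 22952*I*√15/15 ≈ 1.6876 + 5926.2*I)
j - 1*4655 = (4759/2820 + 22952*I*√15/15) - 1*4655 = (4759/2820 + 22952*I*√15/15) - 4655 = -13122341/2820 + 22952*I*√15/15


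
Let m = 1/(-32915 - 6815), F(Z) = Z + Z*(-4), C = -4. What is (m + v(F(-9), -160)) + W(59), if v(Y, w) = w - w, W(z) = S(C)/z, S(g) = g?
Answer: -158979/2344070 ≈ -0.067822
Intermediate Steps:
F(Z) = -3*Z (F(Z) = Z - 4*Z = -3*Z)
W(z) = -4/z
v(Y, w) = 0
m = -1/39730 (m = 1/(-39730) = -1/39730 ≈ -2.5170e-5)
(m + v(F(-9), -160)) + W(59) = (-1/39730 + 0) - 4/59 = -1/39730 - 4*1/59 = -1/39730 - 4/59 = -158979/2344070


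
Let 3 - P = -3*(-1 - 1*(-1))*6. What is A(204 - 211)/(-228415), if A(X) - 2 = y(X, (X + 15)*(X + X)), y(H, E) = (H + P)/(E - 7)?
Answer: -22/2471035 ≈ -8.9032e-6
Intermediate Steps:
P = 3 (P = 3 - (-3*(-1 - 1*(-1)))*6 = 3 - (-3*(-1 + 1))*6 = 3 - (-3*0)*6 = 3 - 0*6 = 3 - 1*0 = 3 + 0 = 3)
y(H, E) = (3 + H)/(-7 + E) (y(H, E) = (H + 3)/(E - 7) = (3 + H)/(-7 + E))
A(X) = 2 + (3 + X)/(-7 + 2*X*(15 + X)) (A(X) = 2 + (3 + X)/(-7 + (X + 15)*(X + X)) = 2 + (3 + X)/(-7 + (15 + X)*(2*X)) = 2 + (3 + X)/(-7 + 2*X*(15 + X)))
A(204 - 211)/(-228415) = ((-11 + (204 - 211) + 4*(204 - 211)*(15 + (204 - 211)))/(-7 + 2*(204 - 211)*(15 + (204 - 211))))/(-228415) = ((-11 - 7 + 4*(-7)*(15 - 7))/(-7 + 2*(-7)*(15 - 7)))*(-1/228415) = ((-11 - 7 + 4*(-7)*8)/(-7 + 2*(-7)*8))*(-1/228415) = ((-11 - 7 - 224)/(-7 - 112))*(-1/228415) = (-242/(-119))*(-1/228415) = -1/119*(-242)*(-1/228415) = (242/119)*(-1/228415) = -22/2471035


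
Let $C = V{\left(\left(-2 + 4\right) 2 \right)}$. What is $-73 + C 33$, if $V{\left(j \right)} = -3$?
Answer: $-172$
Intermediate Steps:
$C = -3$
$-73 + C 33 = -73 - 99 = -172$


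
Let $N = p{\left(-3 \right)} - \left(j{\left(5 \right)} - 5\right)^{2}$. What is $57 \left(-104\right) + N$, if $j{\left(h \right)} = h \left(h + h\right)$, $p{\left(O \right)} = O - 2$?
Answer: $-7958$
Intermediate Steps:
$p{\left(O \right)} = -2 + O$
$j{\left(h \right)} = 2 h^{2}$ ($j{\left(h \right)} = h 2 h = 2 h^{2}$)
$N = -2030$ ($N = \left(-2 - 3\right) - \left(2 \cdot 5^{2} - 5\right)^{2} = -5 - \left(2 \cdot 25 - 5\right)^{2} = -5 - \left(50 - 5\right)^{2} = -5 - 45^{2} = -5 - 2025 = -2030$)
$57 \left(-104\right) + N = 57 \left(-104\right) - 2030 = -5928 - 2030 = -7958$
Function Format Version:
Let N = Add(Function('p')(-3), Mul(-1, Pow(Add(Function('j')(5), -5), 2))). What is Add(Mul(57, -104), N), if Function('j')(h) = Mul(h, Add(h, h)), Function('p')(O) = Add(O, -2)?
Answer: -7958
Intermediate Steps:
Function('p')(O) = Add(-2, O)
Function('j')(h) = Mul(2, Pow(h, 2)) (Function('j')(h) = Mul(h, Mul(2, h)) = Mul(2, Pow(h, 2)))
N = -2030 (N = Add(Add(-2, -3), Mul(-1, Pow(Add(Mul(2, Pow(5, 2)), -5), 2))) = Add(-5, Mul(-1, Pow(Add(Mul(2, 25), -5), 2))) = Add(-5, Mul(-1, Pow(Add(50, -5), 2))) = Add(-5, Mul(-1, Pow(45, 2))) = Add(-5, Mul(-1, 2025)) = Add(-5, -2025) = -2030)
Add(Mul(57, -104), N) = Add(Mul(57, -104), -2030) = Add(-5928, -2030) = -7958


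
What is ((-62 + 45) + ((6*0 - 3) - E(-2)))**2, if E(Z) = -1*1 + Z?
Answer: 289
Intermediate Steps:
E(Z) = -1 + Z
((-62 + 45) + ((6*0 - 3) - E(-2)))**2 = ((-62 + 45) + ((6*0 - 3) - (-1 - 2)))**2 = (-17 + ((0 - 3) - 1*(-3)))**2 = (-17 + (-3 + 3))**2 = (-17 + 0)**2 = (-17)**2 = 289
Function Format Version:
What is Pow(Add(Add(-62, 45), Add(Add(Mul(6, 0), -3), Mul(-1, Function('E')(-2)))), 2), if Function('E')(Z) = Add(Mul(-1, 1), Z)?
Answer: 289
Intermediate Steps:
Function('E')(Z) = Add(-1, Z)
Pow(Add(Add(-62, 45), Add(Add(Mul(6, 0), -3), Mul(-1, Function('E')(-2)))), 2) = Pow(Add(Add(-62, 45), Add(Add(Mul(6, 0), -3), Mul(-1, Add(-1, -2)))), 2) = Pow(Add(-17, Add(Add(0, -3), Mul(-1, -3))), 2) = Pow(Add(-17, Add(-3, 3)), 2) = Pow(Add(-17, 0), 2) = Pow(-17, 2) = 289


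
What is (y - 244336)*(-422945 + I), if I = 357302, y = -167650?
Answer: 27043996998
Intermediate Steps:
(y - 244336)*(-422945 + I) = (-167650 - 244336)*(-422945 + 357302) = -411986*(-65643) = 27043996998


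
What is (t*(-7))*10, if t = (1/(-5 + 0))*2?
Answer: 28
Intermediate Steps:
t = -2/5 (t = (1/(-5))*2 = (1*(-1/5))*2 = -1/5*2 = -2/5 ≈ -0.40000)
(t*(-7))*10 = -2/5*(-7)*10 = (14/5)*10 = 28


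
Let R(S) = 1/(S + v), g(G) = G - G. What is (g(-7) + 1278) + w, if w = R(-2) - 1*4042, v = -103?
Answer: -290221/105 ≈ -2764.0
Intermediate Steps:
g(G) = 0
R(S) = 1/(-103 + S) (R(S) = 1/(S - 103) = 1/(-103 + S))
w = -424411/105 (w = 1/(-103 - 2) - 1*4042 = 1/(-105) - 4042 = -1/105 - 4042 = -424411/105 ≈ -4042.0)
(g(-7) + 1278) + w = (0 + 1278) - 424411/105 = 1278 - 424411/105 = -290221/105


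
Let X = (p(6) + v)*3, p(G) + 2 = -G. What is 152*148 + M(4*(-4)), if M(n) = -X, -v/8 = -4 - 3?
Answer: 22352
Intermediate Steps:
p(G) = -2 - G
v = 56 (v = -8*(-4 - 3) = -8*(-7) = 56)
X = 144 (X = ((-2 - 1*6) + 56)*3 = ((-2 - 6) + 56)*3 = (-8 + 56)*3 = 48*3 = 144)
M(n) = -144 (M(n) = -1*144 = -144)
152*148 + M(4*(-4)) = 152*148 - 144 = 22496 - 144 = 22352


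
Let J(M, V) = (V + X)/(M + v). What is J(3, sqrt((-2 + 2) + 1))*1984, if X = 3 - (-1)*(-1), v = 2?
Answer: 5952/5 ≈ 1190.4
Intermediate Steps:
X = 2 (X = 3 - 1*1 = 3 - 1 = 2)
J(M, V) = (2 + V)/(2 + M) (J(M, V) = (V + 2)/(M + 2) = (2 + V)/(2 + M))
J(3, sqrt((-2 + 2) + 1))*1984 = ((2 + sqrt((-2 + 2) + 1))/(2 + 3))*1984 = ((2 + sqrt(0 + 1))/5)*1984 = ((2 + sqrt(1))/5)*1984 = ((2 + 1)/5)*1984 = ((1/5)*3)*1984 = (3/5)*1984 = 5952/5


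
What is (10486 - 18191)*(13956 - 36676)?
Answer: 175057600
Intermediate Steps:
(10486 - 18191)*(13956 - 36676) = -7705*(-22720) = 175057600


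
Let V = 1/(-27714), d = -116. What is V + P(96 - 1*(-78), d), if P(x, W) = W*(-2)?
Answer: 6429647/27714 ≈ 232.00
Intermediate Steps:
P(x, W) = -2*W
V = -1/27714 ≈ -3.6083e-5
V + P(96 - 1*(-78), d) = -1/27714 - 2*(-116) = -1/27714 + 232 = 6429647/27714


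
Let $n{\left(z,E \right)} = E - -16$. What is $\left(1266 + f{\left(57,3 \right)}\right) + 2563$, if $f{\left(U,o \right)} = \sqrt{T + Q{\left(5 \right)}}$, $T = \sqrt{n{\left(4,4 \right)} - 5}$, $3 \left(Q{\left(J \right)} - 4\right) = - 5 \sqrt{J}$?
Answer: $3829 + \frac{\sqrt{36 - 15 \sqrt{5} + 9 \sqrt{15}}}{3} \approx 3831.0$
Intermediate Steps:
$Q{\left(J \right)} = 4 - \frac{5 \sqrt{J}}{3}$ ($Q{\left(J \right)} = 4 + \frac{\left(-5\right) \sqrt{J}}{3} = 4 - \frac{5 \sqrt{J}}{3}$)
$n{\left(z,E \right)} = 16 + E$ ($n{\left(z,E \right)} = E + 16 = 16 + E$)
$T = \sqrt{15}$ ($T = \sqrt{\left(16 + 4\right) - 5} = \sqrt{20 - 5} = \sqrt{15} \approx 3.873$)
$f{\left(U,o \right)} = \sqrt{4 + \sqrt{15} - \frac{5 \sqrt{5}}{3}}$ ($f{\left(U,o \right)} = \sqrt{\sqrt{15} + \left(4 - \frac{5 \sqrt{5}}{3}\right)} = \sqrt{4 + \sqrt{15} - \frac{5 \sqrt{5}}{3}}$)
$\left(1266 + f{\left(57,3 \right)}\right) + 2563 = \left(1266 + \frac{\sqrt{36 - 15 \sqrt{5} + 9 \sqrt{15}}}{3}\right) + 2563 = 3829 + \frac{\sqrt{36 - 15 \sqrt{5} + 9 \sqrt{15}}}{3}$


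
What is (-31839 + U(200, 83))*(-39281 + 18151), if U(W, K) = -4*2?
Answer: 672927110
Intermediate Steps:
U(W, K) = -8
(-31839 + U(200, 83))*(-39281 + 18151) = (-31839 - 8)*(-39281 + 18151) = -31847*(-21130) = 672927110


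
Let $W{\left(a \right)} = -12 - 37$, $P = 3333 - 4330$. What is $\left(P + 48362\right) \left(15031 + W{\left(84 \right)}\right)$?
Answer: $709622430$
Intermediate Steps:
$P = -997$ ($P = 3333 - 4330 = -997$)
$W{\left(a \right)} = -49$ ($W{\left(a \right)} = -12 - 37 = -49$)
$\left(P + 48362\right) \left(15031 + W{\left(84 \right)}\right) = \left(-997 + 48362\right) \left(15031 - 49\right) = 47365 \cdot 14982 = 709622430$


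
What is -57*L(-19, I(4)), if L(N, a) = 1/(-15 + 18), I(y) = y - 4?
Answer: -19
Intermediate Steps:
I(y) = -4 + y
L(N, a) = 1/3
-57*L(-19, I(4)) = -57*1/3 = -19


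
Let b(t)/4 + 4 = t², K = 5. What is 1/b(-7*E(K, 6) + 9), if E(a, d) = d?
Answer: 1/4340 ≈ 0.00023041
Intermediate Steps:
b(t) = -16 + 4*t²
1/b(-7*E(K, 6) + 9) = 1/(-16 + 4*(-7*6 + 9)²) = 1/(-16 + 4*(-42 + 9)²) = 1/(-16 + 4*(-33)²) = 1/(-16 + 4*1089) = 1/(-16 + 4356) = 1/4340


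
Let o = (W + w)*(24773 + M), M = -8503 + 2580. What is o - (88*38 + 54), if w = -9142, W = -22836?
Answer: -602788698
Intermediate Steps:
M = -5923
o = -602785300 (o = (-22836 - 9142)*(24773 - 5923) = -31978*18850 = -602785300)
o - (88*38 + 54) = -602785300 - (88*38 + 54) = -602785300 - (3344 + 54) = -602785300 - 1*3398 = -602785300 - 3398 = -602788698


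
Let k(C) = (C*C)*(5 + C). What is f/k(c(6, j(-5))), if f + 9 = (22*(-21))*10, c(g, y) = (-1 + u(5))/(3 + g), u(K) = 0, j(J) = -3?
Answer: -3374541/44 ≈ -76694.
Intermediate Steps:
c(g, y) = -1/(3 + g) (c(g, y) = (-1 + 0)/(3 + g) = -1/(3 + g))
f = -4629 (f = -9 + (22*(-21))*10 = -9 - 462*10 = -9 - 4620 = -4629)
k(C) = C²*(5 + C)
f/k(c(6, j(-5))) = -4629*(3 + 6)²/(5 - 1/(3 + 6)) = -4629*81/(5 - 1/9) = -4629*81/(5 - 1*⅑) = -4629*81/(5 - ⅑) = -4629/((1/81)*(44/9)) = -4629/44/729 = -4629*729/44 = -3374541/44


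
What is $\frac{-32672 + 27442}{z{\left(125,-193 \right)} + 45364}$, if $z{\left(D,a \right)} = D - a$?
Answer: $- \frac{2615}{22841} \approx -0.11449$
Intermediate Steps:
$\frac{-32672 + 27442}{z{\left(125,-193 \right)} + 45364} = \frac{-32672 + 27442}{\left(125 - -193\right) + 45364} = - \frac{5230}{\left(125 + 193\right) + 45364} = - \frac{5230}{318 + 45364} = - \frac{5230}{45682} = \left(-5230\right) \frac{1}{45682} = - \frac{2615}{22841}$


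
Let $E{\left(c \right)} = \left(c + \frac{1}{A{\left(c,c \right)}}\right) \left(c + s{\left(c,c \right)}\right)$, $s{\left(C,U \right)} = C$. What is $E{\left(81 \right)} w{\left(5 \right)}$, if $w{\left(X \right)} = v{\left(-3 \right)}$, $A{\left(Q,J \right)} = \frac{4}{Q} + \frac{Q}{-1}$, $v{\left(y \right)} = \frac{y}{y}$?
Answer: $\frac{86027832}{6557} \approx 13120.0$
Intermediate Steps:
$v{\left(y \right)} = 1$
$A{\left(Q,J \right)} = - Q + \frac{4}{Q}$ ($A{\left(Q,J \right)} = \frac{4}{Q} + Q \left(-1\right) = \frac{4}{Q} - Q = - Q + \frac{4}{Q}$)
$E{\left(c \right)} = 2 c \left(c + \frac{1}{- c + \frac{4}{c}}\right)$ ($E{\left(c \right)} = \left(c + \frac{1}{- c + \frac{4}{c}}\right) \left(c + c\right) = \left(c + \frac{1}{- c + \frac{4}{c}}\right) 2 c = 2 c \left(c + \frac{1}{- c + \frac{4}{c}}\right)$)
$w{\left(X \right)} = 1$
$E{\left(81 \right)} w{\left(5 \right)} = \frac{2 \cdot 81^{2} \left(-5 + 81^{2}\right)}{-4 + 81^{2}} \cdot 1 = 2 \cdot 6561 \frac{1}{-4 + 6561} \left(-5 + 6561\right) 1 = 2 \cdot 6561 \cdot \frac{1}{6557} \cdot 6556 \cdot 1 = \frac{86027832}{6557} \cdot 1 = \frac{86027832}{6557}$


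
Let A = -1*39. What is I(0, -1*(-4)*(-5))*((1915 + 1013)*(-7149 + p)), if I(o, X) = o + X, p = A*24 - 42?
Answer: 475917120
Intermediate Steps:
A = -39
p = -978 (p = -39*24 - 42 = -936 - 42 = -978)
I(o, X) = X + o
I(0, -1*(-4)*(-5))*((1915 + 1013)*(-7149 + p)) = (-1*(-4)*(-5) + 0)*((1915 + 1013)*(-7149 - 978)) = (4*(-5) + 0)*(2928*(-8127)) = (-20 + 0)*(-23795856) = -20*(-23795856) = 475917120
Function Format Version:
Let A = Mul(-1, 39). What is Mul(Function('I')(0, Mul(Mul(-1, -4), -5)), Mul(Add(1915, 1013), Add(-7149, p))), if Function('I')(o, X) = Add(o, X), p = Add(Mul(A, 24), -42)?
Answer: 475917120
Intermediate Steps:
A = -39
p = -978 (p = Add(Mul(-39, 24), -42) = Add(-936, -42) = -978)
Function('I')(o, X) = Add(X, o)
Mul(Function('I')(0, Mul(Mul(-1, -4), -5)), Mul(Add(1915, 1013), Add(-7149, p))) = Mul(Add(Mul(Mul(-1, -4), -5), 0), Mul(Add(1915, 1013), Add(-7149, -978))) = Mul(Add(Mul(4, -5), 0), Mul(2928, -8127)) = Mul(Add(-20, 0), -23795856) = Mul(-20, -23795856) = 475917120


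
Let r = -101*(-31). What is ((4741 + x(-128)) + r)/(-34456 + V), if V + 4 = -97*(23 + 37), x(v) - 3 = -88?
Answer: -7787/40280 ≈ -0.19332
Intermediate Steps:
x(v) = -85 (x(v) = 3 - 88 = -85)
V = -5824 (V = -4 - 97*(23 + 37) = -4 - 97*60 = -4 - 5820 = -5824)
r = 3131
((4741 + x(-128)) + r)/(-34456 + V) = ((4741 - 85) + 3131)/(-34456 - 5824) = (4656 + 3131)/(-40280) = 7787*(-1/40280) = -7787/40280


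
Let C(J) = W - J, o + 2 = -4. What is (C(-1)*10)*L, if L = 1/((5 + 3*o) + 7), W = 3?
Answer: -20/3 ≈ -6.6667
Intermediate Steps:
o = -6 (o = -2 - 4 = -6)
C(J) = 3 - J
L = -⅙ (L = 1/((5 + 3*(-6)) + 7) = 1/((5 - 18) + 7) = 1/(-13 + 7) = 1/(-6) = -⅙ ≈ -0.16667)
(C(-1)*10)*L = ((3 - 1*(-1))*10)*(-⅙) = ((3 + 1)*10)*(-⅙) = (4*10)*(-⅙) = 40*(-⅙) = -20/3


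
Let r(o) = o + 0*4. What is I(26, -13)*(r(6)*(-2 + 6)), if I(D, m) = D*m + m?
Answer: -8424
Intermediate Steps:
r(o) = o (r(o) = o + 0 = o)
I(D, m) = m + D*m
I(26, -13)*(r(6)*(-2 + 6)) = (-13*(1 + 26))*(6*(-2 + 6)) = (-13*27)*(6*4) = -351*24 = -8424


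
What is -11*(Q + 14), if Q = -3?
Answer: -121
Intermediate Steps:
-11*(Q + 14) = -11*(-3 + 14) = -11*11 = -121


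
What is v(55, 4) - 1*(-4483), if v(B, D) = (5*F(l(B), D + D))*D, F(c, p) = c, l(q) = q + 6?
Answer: 5703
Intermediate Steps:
l(q) = 6 + q
v(B, D) = D*(30 + 5*B) (v(B, D) = (5*(6 + B))*D = (30 + 5*B)*D = D*(30 + 5*B))
v(55, 4) - 1*(-4483) = 5*4*(6 + 55) - 1*(-4483) = 5*4*61 + 4483 = 1220 + 4483 = 5703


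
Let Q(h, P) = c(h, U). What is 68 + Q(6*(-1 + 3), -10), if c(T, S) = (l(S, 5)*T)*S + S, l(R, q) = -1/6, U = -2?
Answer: 70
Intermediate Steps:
l(R, q) = -⅙ (l(R, q) = -1*⅙ = -⅙)
c(T, S) = S - S*T/6 (c(T, S) = (-T/6)*S + S = -S*T/6 + S = S - S*T/6)
Q(h, P) = -2 + h/3 (Q(h, P) = (⅙)*(-2)*(6 - h) = -2 + h/3)
68 + Q(6*(-1 + 3), -10) = 68 + (-2 + (6*(-1 + 3))/3) = 68 + (-2 + (6*2)/3) = 68 + (-2 + (⅓)*12) = 68 + (-2 + 4) = 68 + 2 = 70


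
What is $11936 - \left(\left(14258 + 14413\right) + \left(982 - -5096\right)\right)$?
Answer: $-22813$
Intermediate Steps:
$11936 - \left(\left(14258 + 14413\right) + \left(982 - -5096\right)\right) = 11936 - \left(28671 + \left(982 + 5096\right)\right) = 11936 - \left(28671 + 6078\right) = 11936 - 34749 = -22813$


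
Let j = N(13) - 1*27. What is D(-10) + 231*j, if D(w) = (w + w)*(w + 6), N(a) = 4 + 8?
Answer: -3385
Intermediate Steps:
N(a) = 12
D(w) = 2*w*(6 + w) (D(w) = (2*w)*(6 + w) = 2*w*(6 + w))
j = -15 (j = 12 - 1*27 = 12 - 27 = -15)
D(-10) + 231*j = 2*(-10)*(6 - 10) + 231*(-15) = 2*(-10)*(-4) - 3465 = 80 - 3465 = -3385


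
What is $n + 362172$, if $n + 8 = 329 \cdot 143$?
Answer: $409211$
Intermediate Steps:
$n = 47039$ ($n = -8 + 329 \cdot 143 = -8 + 47047 = 47039$)
$n + 362172 = 47039 + 362172 = 409211$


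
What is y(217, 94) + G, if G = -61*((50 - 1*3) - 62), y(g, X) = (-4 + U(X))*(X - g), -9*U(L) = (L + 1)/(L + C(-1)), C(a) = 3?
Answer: 413332/291 ≈ 1420.4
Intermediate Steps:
U(L) = -(1 + L)/(9*(3 + L)) (U(L) = -(L + 1)/(9*(L + 3)) = -(1 + L)/(9*(3 + L)))
y(g, X) = (-4 + (-1 - X)/(9*(3 + X)))*(X - g)
G = 915 (G = -61*((50 - 3) - 62) = -61*(47 - 62) = -61*(-15) = 915)
y(217, 94) + G = (-109*94 - 37*94² + 109*217 + 37*94*217)/(9*(3 + 94)) + 915 = (⅑)*(-10246 - 37*8836 + 23653 + 754726)/97 + 915 = (⅑)*(1/97)*(-10246 - 326932 + 23653 + 754726) + 915 = (⅑)*(1/97)*441201 + 915 = 147067/291 + 915 = 413332/291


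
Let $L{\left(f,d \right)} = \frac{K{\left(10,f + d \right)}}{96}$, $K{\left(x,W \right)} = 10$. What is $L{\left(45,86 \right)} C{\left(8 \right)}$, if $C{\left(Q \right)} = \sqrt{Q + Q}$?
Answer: $\frac{5}{12} \approx 0.41667$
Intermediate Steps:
$C{\left(Q \right)} = \sqrt{2} \sqrt{Q}$ ($C{\left(Q \right)} = \sqrt{2 Q} = \sqrt{2} \sqrt{Q}$)
$L{\left(f,d \right)} = \frac{5}{48}$ ($L{\left(f,d \right)} = \frac{10}{96} = 10 \cdot \frac{1}{96} = \frac{5}{48}$)
$L{\left(45,86 \right)} C{\left(8 \right)} = \frac{5 \sqrt{2} \sqrt{8}}{48} = \frac{5 \sqrt{2} \cdot 2 \sqrt{2}}{48} = \frac{5}{48} \cdot 4 = \frac{5}{12}$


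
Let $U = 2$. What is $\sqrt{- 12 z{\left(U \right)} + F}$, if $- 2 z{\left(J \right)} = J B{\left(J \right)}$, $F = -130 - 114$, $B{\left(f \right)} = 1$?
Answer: $2 i \sqrt{58} \approx 15.232 i$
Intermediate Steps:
$F = -244$
$z{\left(J \right)} = - \frac{J}{2}$ ($z{\left(J \right)} = - \frac{J 1}{2} = - \frac{J}{2}$)
$\sqrt{- 12 z{\left(U \right)} + F} = \sqrt{- 12 \left(\left(- \frac{1}{2}\right) 2\right) - 244} = \sqrt{\left(-12\right) \left(-1\right) - 244} = \sqrt{12 - 244} = \sqrt{-232} = 2 i \sqrt{58}$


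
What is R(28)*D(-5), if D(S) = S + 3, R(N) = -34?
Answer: 68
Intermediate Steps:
D(S) = 3 + S
R(28)*D(-5) = -34*(3 - 5) = -34*(-2) = 68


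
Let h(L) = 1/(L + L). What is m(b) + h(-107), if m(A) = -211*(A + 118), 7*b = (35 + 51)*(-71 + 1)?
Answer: 33504267/214 ≈ 1.5656e+5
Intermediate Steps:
b = -860 (b = ((35 + 51)*(-71 + 1))/7 = (86*(-70))/7 = (1/7)*(-6020) = -860)
m(A) = -24898 - 211*A (m(A) = -211*(118 + A) = -24898 - 211*A)
h(L) = 1/(2*L)
m(b) + h(-107) = (-24898 - 211*(-860)) + (1/2)/(-107) = (-24898 + 181460) + (1/2)*(-1/107) = 156562 - 1/214 = 33504267/214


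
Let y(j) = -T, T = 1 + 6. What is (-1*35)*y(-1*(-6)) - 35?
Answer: 210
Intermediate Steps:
T = 7
y(j) = -7 (y(j) = -1*7 = -7)
(-1*35)*y(-1*(-6)) - 35 = -1*35*(-7) - 35 = -35*(-7) - 35 = 245 - 35 = 210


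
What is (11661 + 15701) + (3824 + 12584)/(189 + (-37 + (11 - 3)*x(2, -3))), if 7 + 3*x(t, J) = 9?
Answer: 1620511/59 ≈ 27466.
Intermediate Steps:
x(t, J) = ⅔ (x(t, J) = -7/3 + (⅓)*9 = -7/3 + 3 = ⅔)
(11661 + 15701) + (3824 + 12584)/(189 + (-37 + (11 - 3)*x(2, -3))) = (11661 + 15701) + (3824 + 12584)/(189 + (-37 + (11 - 3)*(⅔))) = 27362 + 16408/(189 + (-37 + 8*(⅔))) = 27362 + 16408/(189 + (-37 + 16/3)) = 27362 + 16408/(189 - 95/3) = 27362 + 16408/(472/3) = 27362 + 16408*(3/472) = 27362 + 6153/59 = 1620511/59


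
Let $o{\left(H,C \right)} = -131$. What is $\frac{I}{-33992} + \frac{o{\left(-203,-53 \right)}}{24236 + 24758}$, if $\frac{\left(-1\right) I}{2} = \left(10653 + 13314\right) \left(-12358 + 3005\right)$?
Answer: $- \frac{41918555135}{3178252} \approx -13189.0$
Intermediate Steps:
$I = 448326702$ ($I = - 2 \left(10653 + 13314\right) \left(-12358 + 3005\right) = - 2 \cdot 23967 \left(-9353\right) = \left(-2\right) \left(-224163351\right) = 448326702$)
$\frac{I}{-33992} + \frac{o{\left(-203,-53 \right)}}{24236 + 24758} = \frac{448326702}{-33992} - \frac{131}{24236 + 24758} = 448326702 \left(- \frac{1}{33992}\right) - \frac{131}{48994} = - \frac{224163351}{16996} - \frac{1}{374} = - \frac{41918555135}{3178252}$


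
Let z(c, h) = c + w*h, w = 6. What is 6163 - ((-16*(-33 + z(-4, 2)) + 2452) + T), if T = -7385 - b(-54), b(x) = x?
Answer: 10642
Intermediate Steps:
z(c, h) = c + 6*h
T = -7331 (T = -7385 - 1*(-54) = -7385 + 54 = -7331)
6163 - ((-16*(-33 + z(-4, 2)) + 2452) + T) = 6163 - ((-16*(-33 + (-4 + 6*2)) + 2452) - 7331) = 6163 - ((-16*(-33 + (-4 + 12)) + 2452) - 7331) = 6163 - ((-16*(-33 + 8) + 2452) - 7331) = 6163 - ((-16*(-25) + 2452) - 7331) = 6163 - ((400 + 2452) - 7331) = 6163 - (2852 - 7331) = 6163 - 1*(-4479) = 6163 + 4479 = 10642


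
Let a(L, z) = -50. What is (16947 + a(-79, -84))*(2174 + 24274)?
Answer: 446891856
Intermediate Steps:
(16947 + a(-79, -84))*(2174 + 24274) = (16947 - 50)*(2174 + 24274) = 16897*26448 = 446891856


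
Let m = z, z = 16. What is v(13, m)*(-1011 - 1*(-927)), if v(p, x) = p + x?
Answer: -2436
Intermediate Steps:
m = 16
v(13, m)*(-1011 - 1*(-927)) = (13 + 16)*(-1011 - 1*(-927)) = 29*(-1011 + 927) = 29*(-84) = -2436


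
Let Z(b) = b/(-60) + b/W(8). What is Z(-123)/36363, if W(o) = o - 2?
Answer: -123/242420 ≈ -0.00050738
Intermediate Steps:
W(o) = -2 + o
Z(b) = 3*b/20 (Z(b) = b/(-60) + b/(-2 + 8) = b*(-1/60) + b/6 = -b/60 + b*(1/6) = -b/60 + b/6 = 3*b/20)
Z(-123)/36363 = ((3/20)*(-123))/36363 = -369/20*1/36363 = -123/242420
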